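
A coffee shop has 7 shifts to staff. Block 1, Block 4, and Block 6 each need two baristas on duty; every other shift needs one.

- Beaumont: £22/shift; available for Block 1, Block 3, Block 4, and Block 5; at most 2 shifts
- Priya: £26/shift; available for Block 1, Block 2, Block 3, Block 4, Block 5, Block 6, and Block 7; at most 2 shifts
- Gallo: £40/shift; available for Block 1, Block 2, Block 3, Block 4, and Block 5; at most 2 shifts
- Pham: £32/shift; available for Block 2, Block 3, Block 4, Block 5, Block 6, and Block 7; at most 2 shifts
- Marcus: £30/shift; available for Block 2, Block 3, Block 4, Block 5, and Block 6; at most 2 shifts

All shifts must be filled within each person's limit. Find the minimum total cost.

Picking the cheapest available barista for each shift independently would cost £248, but that ignores the shift limits.
An optimal schedule: Block 1→Beaumont+Priya, Block 2→Gallo, Block 3→Beaumont, Block 4→Pham+Marcus, Block 5→Gallo, Block 6→Pham+Marcus, Block 7→Priya.
Total: 22 + 26 + 40 + 22 + 32 + 30 + 40 + 32 + 30 + 26 = £300.

£300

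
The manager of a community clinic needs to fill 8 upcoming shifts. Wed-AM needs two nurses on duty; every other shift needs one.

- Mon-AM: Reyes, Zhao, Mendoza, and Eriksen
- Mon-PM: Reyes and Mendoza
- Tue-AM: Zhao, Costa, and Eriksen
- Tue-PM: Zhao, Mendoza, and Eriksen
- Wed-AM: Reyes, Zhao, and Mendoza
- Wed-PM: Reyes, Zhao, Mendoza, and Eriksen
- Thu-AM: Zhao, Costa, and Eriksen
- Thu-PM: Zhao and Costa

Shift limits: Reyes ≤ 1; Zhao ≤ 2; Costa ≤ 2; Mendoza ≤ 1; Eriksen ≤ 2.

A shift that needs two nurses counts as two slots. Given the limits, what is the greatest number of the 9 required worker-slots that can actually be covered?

Total capacity across all nurses is 1+2+2+1+2 = 8, and 9 slots are needed, so at most 8 can be filled.
An assignment achieving 8: Mon-AM→Eriksen, Mon-PM→Reyes, Tue-AM→Costa, Tue-PM→Zhao, Wed-AM→Mendoza, Wed-PM→Eriksen, Thu-AM→Costa, Thu-PM→Zhao.
Loads: Reyes 1/1, Zhao 2/2, Costa 2/2, Mendoza 1/1, Eriksen 2/2.

8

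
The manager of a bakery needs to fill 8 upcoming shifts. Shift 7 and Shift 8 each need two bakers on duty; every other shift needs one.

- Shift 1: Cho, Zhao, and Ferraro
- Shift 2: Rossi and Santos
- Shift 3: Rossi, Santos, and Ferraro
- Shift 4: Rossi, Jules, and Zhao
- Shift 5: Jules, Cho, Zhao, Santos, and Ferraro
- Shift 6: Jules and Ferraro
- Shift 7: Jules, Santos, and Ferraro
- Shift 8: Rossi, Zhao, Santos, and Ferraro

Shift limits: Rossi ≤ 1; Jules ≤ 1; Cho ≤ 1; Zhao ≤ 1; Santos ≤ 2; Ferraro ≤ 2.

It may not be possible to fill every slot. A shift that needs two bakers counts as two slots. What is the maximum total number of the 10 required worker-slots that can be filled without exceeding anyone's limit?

Total capacity across all bakers is 1+1+1+1+2+2 = 8, and 10 slots are needed, so at most 8 can be filled.
An assignment achieving 8: Shift 1→Cho, Shift 2→Rossi, Shift 3→Santos, Shift 4→Zhao, Shift 6→Jules, Shift 7→Santos+Ferraro, Shift 8→Ferraro.
Loads: Rossi 1/1, Jules 1/1, Cho 1/1, Zhao 1/1, Santos 2/2, Ferraro 2/2.

8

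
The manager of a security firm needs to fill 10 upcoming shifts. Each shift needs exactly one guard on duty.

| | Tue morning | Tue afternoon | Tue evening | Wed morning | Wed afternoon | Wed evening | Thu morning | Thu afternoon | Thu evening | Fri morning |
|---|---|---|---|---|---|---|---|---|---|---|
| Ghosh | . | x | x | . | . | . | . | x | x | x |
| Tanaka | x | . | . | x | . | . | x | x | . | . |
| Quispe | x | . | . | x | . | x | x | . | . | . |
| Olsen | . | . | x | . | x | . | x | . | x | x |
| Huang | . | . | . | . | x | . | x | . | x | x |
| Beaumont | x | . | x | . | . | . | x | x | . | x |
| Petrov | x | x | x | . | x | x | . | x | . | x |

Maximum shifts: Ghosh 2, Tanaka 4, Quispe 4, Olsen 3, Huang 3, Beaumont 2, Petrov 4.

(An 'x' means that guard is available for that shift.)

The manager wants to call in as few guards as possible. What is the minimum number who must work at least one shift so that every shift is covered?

10 slots to fill and no one can take more than 4, so at least ⌈10/4⌉ = 3 guards are needed.
Ghosh, Tanaka, and Petrov alone can cover everything: Tue morning→Tanaka, Tue afternoon→Ghosh, Tue evening→Petrov, Wed morning→Tanaka, Wed afternoon→Petrov, Wed evening→Petrov, Thu morning→Tanaka, Thu afternoon→Tanaka, Thu evening→Ghosh, Fri morning→Petrov.

3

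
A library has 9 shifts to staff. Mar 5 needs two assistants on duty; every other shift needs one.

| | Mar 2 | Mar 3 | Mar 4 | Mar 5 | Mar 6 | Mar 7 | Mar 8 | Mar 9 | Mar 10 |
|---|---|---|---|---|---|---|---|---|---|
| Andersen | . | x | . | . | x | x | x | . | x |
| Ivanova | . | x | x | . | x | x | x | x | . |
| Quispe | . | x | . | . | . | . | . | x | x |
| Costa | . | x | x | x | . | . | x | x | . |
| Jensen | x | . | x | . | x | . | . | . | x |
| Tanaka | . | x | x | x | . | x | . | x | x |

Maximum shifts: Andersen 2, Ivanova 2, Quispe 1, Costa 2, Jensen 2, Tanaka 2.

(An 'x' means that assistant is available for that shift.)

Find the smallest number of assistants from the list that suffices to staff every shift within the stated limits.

10 slots to fill and no one can take more than 2, so at least ⌈10/2⌉ = 5 assistants are needed.
Andersen, Ivanova, Costa, Jensen, and Tanaka alone can cover everything: Mar 2→Jensen, Mar 3→Costa, Mar 4→Tanaka, Mar 5→Costa+Tanaka, Mar 6→Andersen, Mar 7→Andersen, Mar 8→Ivanova, Mar 9→Ivanova, Mar 10→Jensen.

5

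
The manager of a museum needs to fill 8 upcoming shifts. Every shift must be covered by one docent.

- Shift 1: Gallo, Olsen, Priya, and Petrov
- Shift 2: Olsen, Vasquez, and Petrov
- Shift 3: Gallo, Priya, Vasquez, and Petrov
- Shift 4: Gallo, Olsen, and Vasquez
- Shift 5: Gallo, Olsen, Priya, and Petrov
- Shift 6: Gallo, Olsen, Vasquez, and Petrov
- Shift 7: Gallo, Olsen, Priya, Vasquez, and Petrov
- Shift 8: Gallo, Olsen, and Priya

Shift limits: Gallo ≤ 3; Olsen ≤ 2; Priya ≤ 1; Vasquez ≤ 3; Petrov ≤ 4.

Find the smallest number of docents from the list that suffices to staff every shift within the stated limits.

8 slots to fill and no one can take more than 4, so at least ⌈8/4⌉ = 2 docents are needed.
Any 2 docents together have capacity at most 4+3 = 7 < 8 slots, so 2 can never suffice.
Gallo, Olsen, and Vasquez alone can cover everything: Shift 1→Gallo, Shift 2→Olsen, Shift 3→Gallo, Shift 4→Vasquez, Shift 5→Gallo, Shift 6→Vasquez, Shift 7→Vasquez, Shift 8→Olsen.

3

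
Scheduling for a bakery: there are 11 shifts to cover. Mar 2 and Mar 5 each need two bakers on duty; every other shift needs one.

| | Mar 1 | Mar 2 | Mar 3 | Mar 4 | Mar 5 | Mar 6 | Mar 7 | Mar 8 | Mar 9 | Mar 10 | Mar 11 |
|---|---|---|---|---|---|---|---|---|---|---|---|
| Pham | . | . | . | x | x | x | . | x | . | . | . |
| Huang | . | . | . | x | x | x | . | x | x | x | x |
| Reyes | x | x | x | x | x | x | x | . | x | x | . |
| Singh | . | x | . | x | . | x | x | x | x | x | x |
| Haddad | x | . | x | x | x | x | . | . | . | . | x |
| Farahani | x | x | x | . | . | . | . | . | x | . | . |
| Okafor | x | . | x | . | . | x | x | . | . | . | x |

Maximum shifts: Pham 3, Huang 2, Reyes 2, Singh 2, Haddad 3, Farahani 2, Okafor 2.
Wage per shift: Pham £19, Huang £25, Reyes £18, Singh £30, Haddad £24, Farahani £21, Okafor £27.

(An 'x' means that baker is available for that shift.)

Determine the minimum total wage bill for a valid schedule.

£284

Picking the cheapest available baker for each shift independently would cost £245, but that ignores the shift limits.
An optimal schedule: Mar 1→Farahani, Mar 2→Reyes+Farahani, Mar 3→Haddad, Mar 4→Pham, Mar 5→Pham+Haddad, Mar 6→Okafor, Mar 7→Reyes, Mar 8→Pham, Mar 9→Huang, Mar 10→Huang, Mar 11→Haddad.
Total: 21 + 18 + 21 + 24 + 19 + 19 + 24 + 27 + 18 + 19 + 25 + 25 + 24 = £284.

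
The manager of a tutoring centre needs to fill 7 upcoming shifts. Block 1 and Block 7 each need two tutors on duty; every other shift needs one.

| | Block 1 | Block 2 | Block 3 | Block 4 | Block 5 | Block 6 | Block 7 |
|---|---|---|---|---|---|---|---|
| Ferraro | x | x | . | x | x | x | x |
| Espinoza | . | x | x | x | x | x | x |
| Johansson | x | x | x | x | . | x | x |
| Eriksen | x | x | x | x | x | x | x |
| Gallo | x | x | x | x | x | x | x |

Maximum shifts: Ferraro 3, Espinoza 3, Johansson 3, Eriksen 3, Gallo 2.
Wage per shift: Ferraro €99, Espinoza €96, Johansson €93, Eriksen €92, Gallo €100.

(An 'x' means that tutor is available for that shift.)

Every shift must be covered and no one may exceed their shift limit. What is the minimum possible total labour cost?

Picking the cheapest available tutor for each shift independently would cost €830, but that ignores the shift limits.
An optimal schedule: Block 1→Eriksen+Johansson, Block 2→Johansson, Block 3→Eriksen, Block 4→Espinoza, Block 5→Eriksen, Block 6→Espinoza, Block 7→Johansson+Espinoza.
Total: 92 + 93 + 93 + 92 + 96 + 92 + 96 + 93 + 96 = €843.

€843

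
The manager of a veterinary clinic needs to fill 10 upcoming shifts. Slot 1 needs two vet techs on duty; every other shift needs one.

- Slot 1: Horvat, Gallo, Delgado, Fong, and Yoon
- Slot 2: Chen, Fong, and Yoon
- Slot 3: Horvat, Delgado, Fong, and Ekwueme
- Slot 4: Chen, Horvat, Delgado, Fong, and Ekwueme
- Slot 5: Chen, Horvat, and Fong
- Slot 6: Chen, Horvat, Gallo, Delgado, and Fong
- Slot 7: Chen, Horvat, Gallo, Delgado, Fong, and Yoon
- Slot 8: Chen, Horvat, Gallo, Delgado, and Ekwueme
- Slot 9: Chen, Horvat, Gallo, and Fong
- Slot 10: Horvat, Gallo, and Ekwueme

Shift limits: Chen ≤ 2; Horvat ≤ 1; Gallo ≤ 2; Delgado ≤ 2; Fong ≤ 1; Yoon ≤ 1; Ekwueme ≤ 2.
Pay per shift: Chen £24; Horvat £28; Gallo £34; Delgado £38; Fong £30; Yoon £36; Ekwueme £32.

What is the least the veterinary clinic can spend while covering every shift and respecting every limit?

Picking the cheapest available vet tech for each shift independently would cost £282, but that ignores the shift limits.
An optimal schedule: Slot 1→Fong+Yoon, Slot 2→Chen, Slot 3→Delgado, Slot 4→Ekwueme, Slot 5→Chen, Slot 6→Gallo, Slot 7→Delgado, Slot 8→Ekwueme, Slot 9→Gallo, Slot 10→Horvat.
Total: 30 + 36 + 24 + 38 + 32 + 24 + 34 + 38 + 32 + 34 + 28 = £350.

£350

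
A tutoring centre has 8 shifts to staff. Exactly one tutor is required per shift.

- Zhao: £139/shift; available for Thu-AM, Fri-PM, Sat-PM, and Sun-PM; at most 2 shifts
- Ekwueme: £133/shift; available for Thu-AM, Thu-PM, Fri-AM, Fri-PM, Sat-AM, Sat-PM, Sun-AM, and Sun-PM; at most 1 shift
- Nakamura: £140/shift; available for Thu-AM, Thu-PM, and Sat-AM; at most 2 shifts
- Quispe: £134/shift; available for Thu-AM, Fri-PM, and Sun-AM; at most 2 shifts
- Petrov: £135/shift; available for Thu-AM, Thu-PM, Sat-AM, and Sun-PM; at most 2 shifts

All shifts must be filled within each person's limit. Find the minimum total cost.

£1089

Fri-AM can only be covered by Ekwueme, so that assignment is forced.
Picking the cheapest available tutor for each shift independently would cost £1064, but that ignores the shift limits.
An optimal schedule: Thu-AM→Nakamura, Thu-PM→Petrov, Fri-AM→Ekwueme, Fri-PM→Quispe, Sat-AM→Petrov, Sat-PM→Zhao, Sun-AM→Quispe, Sun-PM→Zhao.
Total: 140 + 135 + 133 + 134 + 135 + 139 + 134 + 139 = £1089.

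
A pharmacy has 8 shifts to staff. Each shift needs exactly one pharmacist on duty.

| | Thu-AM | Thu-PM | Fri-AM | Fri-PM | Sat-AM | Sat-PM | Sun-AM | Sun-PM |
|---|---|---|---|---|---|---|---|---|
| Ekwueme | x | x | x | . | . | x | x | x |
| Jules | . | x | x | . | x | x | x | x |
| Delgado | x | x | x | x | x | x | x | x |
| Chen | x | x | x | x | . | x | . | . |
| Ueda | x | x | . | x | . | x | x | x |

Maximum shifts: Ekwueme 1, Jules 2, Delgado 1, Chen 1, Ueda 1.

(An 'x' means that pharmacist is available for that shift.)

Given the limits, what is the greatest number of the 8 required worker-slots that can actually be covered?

Total capacity across all pharmacists is 1+2+1+1+1 = 6, and 8 slots are needed, so at most 6 can be filled.
An assignment achieving 6: Thu-AM→Ekwueme, Thu-PM→Chen, Fri-AM→Jules, Fri-PM→Delgado, Sat-AM→Jules, Sun-AM→Ueda.
Loads: Ekwueme 1/1, Jules 2/2, Delgado 1/1, Chen 1/1, Ueda 1/1.

6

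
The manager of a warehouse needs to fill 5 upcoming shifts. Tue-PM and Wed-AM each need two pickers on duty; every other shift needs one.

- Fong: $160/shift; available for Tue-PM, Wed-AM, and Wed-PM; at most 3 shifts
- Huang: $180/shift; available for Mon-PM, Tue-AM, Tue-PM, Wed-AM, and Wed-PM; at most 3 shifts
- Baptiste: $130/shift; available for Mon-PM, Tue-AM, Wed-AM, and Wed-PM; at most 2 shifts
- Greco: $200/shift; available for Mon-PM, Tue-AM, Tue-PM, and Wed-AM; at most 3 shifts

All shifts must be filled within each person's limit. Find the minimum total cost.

Picking the cheapest available picker for each shift independently would cost $1020, but that ignores the shift limits.
An optimal schedule: Mon-PM→Baptiste, Tue-AM→Baptiste, Tue-PM→Fong+Huang, Wed-AM→Fong+Huang, Wed-PM→Fong.
Total: 130 + 130 + 160 + 180 + 160 + 180 + 160 = $1100.

$1100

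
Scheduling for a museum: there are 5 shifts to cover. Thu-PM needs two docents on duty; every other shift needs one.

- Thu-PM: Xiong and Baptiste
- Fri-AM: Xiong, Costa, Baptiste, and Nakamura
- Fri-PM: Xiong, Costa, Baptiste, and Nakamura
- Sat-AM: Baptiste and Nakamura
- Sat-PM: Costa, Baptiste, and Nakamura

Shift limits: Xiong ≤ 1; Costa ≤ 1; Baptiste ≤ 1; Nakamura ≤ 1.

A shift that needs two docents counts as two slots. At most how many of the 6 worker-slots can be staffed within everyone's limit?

Total capacity across all docents is 1+1+1+1 = 4, and 6 slots are needed, so at most 4 can be filled.
An assignment achieving 4: Thu-PM→Xiong+Baptiste, Sat-AM→Nakamura, Sat-PM→Costa.
Loads: Xiong 1/1, Costa 1/1, Baptiste 1/1, Nakamura 1/1.

4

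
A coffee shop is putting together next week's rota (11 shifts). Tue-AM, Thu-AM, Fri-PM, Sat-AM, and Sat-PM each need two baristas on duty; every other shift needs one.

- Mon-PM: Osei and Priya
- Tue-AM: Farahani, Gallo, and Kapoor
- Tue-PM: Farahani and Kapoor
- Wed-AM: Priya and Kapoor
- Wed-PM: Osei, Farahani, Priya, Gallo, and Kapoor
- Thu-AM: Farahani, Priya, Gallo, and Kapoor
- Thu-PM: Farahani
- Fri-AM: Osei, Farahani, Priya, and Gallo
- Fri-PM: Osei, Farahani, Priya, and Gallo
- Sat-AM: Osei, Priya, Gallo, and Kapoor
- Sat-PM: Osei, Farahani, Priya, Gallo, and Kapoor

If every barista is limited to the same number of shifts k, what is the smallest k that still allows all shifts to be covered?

4

With 5 baristas and 16 worker-slots to fill, someone must work at least ⌈16/5⌉ = 4 shifts, so k ≥ 4.
k = 4 works: Mon-PM→Osei, Tue-AM→Farahani+Gallo, Tue-PM→Farahani, Wed-AM→Priya, Wed-PM→Osei, Thu-AM→Farahani+Priya, Thu-PM→Farahani, Fri-AM→Osei, Fri-PM→Osei+Priya, Sat-AM→Priya+Gallo, Sat-PM→Gallo+Kapoor.
Loads: Osei 4, Farahani 4, Priya 4, Gallo 3, Kapoor 1 — all ≤ 4.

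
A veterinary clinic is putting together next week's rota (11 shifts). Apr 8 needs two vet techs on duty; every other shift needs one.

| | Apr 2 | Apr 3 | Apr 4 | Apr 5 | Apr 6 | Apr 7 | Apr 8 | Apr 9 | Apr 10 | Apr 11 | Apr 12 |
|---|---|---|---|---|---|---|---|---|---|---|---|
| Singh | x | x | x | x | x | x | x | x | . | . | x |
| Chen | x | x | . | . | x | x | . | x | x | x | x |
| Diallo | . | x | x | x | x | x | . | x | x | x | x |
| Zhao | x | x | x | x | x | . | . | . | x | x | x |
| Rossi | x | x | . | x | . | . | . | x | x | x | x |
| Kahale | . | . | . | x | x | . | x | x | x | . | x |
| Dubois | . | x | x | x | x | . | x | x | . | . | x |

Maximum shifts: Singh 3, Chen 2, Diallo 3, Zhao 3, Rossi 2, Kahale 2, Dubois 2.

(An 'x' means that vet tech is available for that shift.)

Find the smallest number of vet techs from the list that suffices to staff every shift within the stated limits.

5

12 slots to fill and no one can take more than 3, so at least ⌈12/3⌉ = 4 vet techs are needed.
Any 4 vet techs together have capacity at most 3+3+3+2 = 11 < 12 slots, so 4 can never suffice.
Singh, Chen, Diallo, Zhao, and Kahale alone can cover everything: Apr 2→Singh, Apr 3→Diallo, Apr 4→Singh, Apr 5→Diallo, Apr 6→Zhao, Apr 7→Chen, Apr 8→Singh+Kahale, Apr 9→Diallo, Apr 10→Zhao, Apr 11→Chen, Apr 12→Zhao.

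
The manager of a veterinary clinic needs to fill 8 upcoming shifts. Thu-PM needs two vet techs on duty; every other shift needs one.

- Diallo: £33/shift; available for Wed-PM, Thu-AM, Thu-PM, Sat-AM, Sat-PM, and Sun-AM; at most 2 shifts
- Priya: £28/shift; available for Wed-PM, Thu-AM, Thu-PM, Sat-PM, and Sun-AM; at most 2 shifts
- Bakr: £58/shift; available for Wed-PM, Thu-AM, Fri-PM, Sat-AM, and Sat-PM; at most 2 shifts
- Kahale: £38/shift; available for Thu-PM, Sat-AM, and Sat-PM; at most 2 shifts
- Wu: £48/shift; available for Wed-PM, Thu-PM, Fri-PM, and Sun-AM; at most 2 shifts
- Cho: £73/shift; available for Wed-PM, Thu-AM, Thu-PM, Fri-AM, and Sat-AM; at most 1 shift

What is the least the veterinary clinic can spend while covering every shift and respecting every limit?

£367

Fri-AM can only be covered by Cho, so that assignment is forced.
Picking the cheapest available vet tech for each shift independently would cost £327, but that ignores the shift limits.
An optimal schedule: Wed-PM→Diallo, Thu-AM→Priya, Thu-PM→Kahale+Wu, Fri-AM→Cho, Fri-PM→Wu, Sat-AM→Diallo, Sat-PM→Kahale, Sun-AM→Priya.
Total: 33 + 28 + 38 + 48 + 73 + 48 + 33 + 38 + 28 = £367.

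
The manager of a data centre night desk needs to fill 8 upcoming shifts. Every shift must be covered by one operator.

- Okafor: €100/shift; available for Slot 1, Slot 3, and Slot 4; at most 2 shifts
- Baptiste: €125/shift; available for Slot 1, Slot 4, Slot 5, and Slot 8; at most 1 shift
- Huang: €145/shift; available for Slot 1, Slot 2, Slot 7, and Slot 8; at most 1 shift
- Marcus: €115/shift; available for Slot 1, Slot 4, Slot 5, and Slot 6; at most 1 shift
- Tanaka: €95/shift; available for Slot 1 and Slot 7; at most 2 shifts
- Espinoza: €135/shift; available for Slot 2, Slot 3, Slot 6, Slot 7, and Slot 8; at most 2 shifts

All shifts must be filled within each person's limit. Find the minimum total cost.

€900

Picking the cheapest available operator for each shift independently would cost €880, but that ignores the shift limits.
An optimal schedule: Slot 1→Tanaka, Slot 2→Espinoza, Slot 3→Okafor, Slot 4→Okafor, Slot 5→Marcus, Slot 6→Espinoza, Slot 7→Tanaka, Slot 8→Baptiste.
Total: 95 + 135 + 100 + 100 + 115 + 135 + 95 + 125 = €900.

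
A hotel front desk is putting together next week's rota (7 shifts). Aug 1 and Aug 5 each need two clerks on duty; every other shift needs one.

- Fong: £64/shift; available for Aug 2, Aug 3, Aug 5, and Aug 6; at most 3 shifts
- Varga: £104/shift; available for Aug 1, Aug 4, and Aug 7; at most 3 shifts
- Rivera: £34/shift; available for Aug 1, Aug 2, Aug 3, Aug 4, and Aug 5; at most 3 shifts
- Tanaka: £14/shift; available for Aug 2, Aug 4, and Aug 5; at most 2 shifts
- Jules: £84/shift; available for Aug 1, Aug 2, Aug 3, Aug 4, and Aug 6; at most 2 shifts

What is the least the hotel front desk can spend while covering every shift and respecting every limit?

Aug 7 can only be covered by Varga, so that assignment is forced.
Picking the cheapest available clerk for each shift independently would cost £396, but that ignores the shift limits.
An optimal schedule: Aug 1→Rivera+Jules, Aug 2→Fong, Aug 3→Rivera, Aug 4→Tanaka, Aug 5→Tanaka+Rivera, Aug 6→Fong, Aug 7→Varga.
Total: 34 + 84 + 64 + 34 + 14 + 14 + 34 + 64 + 104 = £446.

£446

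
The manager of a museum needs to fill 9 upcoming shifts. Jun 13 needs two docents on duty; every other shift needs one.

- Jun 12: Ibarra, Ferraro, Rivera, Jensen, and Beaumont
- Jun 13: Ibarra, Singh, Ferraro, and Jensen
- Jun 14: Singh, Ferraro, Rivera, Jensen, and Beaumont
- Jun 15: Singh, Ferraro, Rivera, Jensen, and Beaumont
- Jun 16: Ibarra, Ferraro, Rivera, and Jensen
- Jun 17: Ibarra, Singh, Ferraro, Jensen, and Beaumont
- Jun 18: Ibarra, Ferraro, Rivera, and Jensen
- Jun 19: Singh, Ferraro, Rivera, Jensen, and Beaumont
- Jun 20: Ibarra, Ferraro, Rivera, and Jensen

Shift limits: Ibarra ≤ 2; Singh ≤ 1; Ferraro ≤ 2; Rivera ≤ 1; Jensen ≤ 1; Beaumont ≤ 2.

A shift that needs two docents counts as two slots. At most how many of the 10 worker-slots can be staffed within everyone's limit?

Total capacity across all docents is 2+1+2+1+1+2 = 9, and 10 slots are needed, so at most 9 can be filled.
An assignment achieving 9: Jun 12→Rivera, Jun 13→Ibarra+Singh, Jun 14→Jensen, Jun 15→Beaumont, Jun 16→Ibarra, Jun 17→Beaumont, Jun 18→Ferraro, Jun 20→Ferraro.
Loads: Ibarra 2/2, Singh 1/1, Ferraro 2/2, Rivera 1/1, Jensen 1/1, Beaumont 2/2.

9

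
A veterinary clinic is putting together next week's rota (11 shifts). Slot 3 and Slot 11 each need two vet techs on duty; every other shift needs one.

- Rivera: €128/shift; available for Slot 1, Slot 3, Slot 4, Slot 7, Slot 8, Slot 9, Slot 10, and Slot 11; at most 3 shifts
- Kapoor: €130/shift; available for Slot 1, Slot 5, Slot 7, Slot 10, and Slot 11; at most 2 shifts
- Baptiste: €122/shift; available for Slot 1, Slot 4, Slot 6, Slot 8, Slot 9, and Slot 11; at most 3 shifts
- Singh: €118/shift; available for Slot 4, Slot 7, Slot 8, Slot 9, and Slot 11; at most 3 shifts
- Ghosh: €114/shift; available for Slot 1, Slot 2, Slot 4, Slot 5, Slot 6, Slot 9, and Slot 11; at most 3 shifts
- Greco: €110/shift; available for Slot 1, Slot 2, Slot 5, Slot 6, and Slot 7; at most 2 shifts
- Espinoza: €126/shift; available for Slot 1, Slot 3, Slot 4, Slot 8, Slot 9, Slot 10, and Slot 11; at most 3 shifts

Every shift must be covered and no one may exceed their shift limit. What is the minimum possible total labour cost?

€1540

Slot 3 can only be covered by Rivera and Espinoza, so that assignment is forced.
Picking the cheapest available vet tech for each shift independently would cost €1508, but that ignores the shift limits.
An optimal schedule: Slot 1→Baptiste, Slot 2→Greco, Slot 3→Espinoza+Rivera, Slot 4→Ghosh, Slot 5→Greco, Slot 6→Ghosh, Slot 7→Singh, Slot 8→Singh, Slot 9→Ghosh, Slot 10→Espinoza, Slot 11→Singh+Baptiste.
Total: 122 + 110 + 126 + 128 + 114 + 110 + 114 + 118 + 118 + 114 + 126 + 118 + 122 = €1540.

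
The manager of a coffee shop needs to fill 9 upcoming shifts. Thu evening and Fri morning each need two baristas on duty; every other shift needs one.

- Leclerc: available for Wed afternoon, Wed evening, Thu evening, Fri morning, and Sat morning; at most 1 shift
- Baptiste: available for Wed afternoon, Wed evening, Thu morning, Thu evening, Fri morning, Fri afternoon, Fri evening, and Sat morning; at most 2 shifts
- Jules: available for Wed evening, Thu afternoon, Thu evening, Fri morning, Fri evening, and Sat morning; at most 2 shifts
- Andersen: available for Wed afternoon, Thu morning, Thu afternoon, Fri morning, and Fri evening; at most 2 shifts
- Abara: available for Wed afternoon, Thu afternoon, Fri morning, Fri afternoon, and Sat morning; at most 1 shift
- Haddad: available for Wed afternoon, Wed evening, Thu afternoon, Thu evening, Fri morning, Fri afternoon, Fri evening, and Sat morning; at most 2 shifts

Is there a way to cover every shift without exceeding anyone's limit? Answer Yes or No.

Total capacity is 1+2+2+2+1+2 = 10 but 11 worker-slots are needed — infeasible.

No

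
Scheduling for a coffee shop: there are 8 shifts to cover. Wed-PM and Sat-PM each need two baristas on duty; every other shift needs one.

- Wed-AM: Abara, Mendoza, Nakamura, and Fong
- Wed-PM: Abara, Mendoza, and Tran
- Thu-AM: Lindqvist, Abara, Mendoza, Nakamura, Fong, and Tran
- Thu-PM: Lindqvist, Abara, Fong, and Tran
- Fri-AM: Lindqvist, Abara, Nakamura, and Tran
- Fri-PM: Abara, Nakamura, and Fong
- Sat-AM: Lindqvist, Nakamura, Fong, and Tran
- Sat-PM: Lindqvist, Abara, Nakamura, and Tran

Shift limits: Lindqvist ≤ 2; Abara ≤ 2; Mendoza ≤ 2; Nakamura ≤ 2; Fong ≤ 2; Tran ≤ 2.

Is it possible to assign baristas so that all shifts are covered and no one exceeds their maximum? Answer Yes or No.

Yes

One valid schedule: Wed-AM→Mendoza, Wed-PM→Abara+Mendoza, Thu-AM→Fong, Thu-PM→Lindqvist, Fri-AM→Lindqvist, Fri-PM→Abara, Sat-AM→Nakamura, Sat-PM→Nakamura+Tran.
Loads: Lindqvist 2/2, Abara 2/2, Mendoza 2/2, Nakamura 2/2, Fong 1/2, Tran 1/2 — all within limits.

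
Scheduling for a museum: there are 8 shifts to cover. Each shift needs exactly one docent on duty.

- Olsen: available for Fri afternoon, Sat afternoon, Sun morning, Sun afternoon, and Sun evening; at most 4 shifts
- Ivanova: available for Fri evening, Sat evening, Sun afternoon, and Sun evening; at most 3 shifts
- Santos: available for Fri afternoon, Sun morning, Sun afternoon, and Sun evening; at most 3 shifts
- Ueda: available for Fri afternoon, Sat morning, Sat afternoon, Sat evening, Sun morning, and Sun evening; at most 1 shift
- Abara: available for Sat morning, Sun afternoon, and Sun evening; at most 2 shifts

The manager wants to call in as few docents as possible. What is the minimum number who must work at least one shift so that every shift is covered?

8 slots to fill and no one can take more than 4, so at least ⌈8/4⌉ = 2 docents are needed.
Any 2 docents together have capacity at most 4+3 = 7 < 8 slots, so 2 can never suffice.
Olsen, Ivanova, and Ueda alone can cover everything: Fri afternoon→Olsen, Fri evening→Ivanova, Sat morning→Ueda, Sat afternoon→Olsen, Sat evening→Ivanova, Sun morning→Olsen, Sun afternoon→Olsen, Sun evening→Ivanova.

3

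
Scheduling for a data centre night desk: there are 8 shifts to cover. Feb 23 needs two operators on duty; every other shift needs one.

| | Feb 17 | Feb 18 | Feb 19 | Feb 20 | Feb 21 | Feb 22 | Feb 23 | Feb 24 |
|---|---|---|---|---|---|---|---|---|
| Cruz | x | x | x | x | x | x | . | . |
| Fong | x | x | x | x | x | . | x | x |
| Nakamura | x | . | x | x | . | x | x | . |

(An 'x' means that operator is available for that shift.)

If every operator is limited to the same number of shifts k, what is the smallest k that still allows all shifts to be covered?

With 3 operators and 9 worker-slots to fill, someone must work at least ⌈9/3⌉ = 3 shifts, so k ≥ 3.
k = 3 works: Feb 17→Fong, Feb 18→Cruz, Feb 19→Nakamura, Feb 20→Nakamura, Feb 21→Cruz, Feb 22→Cruz, Feb 23→Fong+Nakamura, Feb 24→Fong.
Loads: Cruz 3, Fong 3, Nakamura 3 — all ≤ 3.

3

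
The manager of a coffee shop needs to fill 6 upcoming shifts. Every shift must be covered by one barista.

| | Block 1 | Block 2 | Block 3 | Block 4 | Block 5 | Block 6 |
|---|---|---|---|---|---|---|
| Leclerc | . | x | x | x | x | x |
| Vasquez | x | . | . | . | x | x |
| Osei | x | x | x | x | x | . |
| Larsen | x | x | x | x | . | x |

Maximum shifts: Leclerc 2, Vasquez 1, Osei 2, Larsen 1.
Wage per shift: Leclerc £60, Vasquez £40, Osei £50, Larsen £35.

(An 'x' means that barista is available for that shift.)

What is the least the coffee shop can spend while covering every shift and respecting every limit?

£295

Picking the cheapest available barista for each shift independently would cost £215, but that ignores the shift limits.
An optimal schedule: Block 1→Vasquez, Block 2→Leclerc, Block 3→Leclerc, Block 4→Osei, Block 5→Osei, Block 6→Larsen.
Total: 40 + 60 + 60 + 50 + 50 + 35 = £295.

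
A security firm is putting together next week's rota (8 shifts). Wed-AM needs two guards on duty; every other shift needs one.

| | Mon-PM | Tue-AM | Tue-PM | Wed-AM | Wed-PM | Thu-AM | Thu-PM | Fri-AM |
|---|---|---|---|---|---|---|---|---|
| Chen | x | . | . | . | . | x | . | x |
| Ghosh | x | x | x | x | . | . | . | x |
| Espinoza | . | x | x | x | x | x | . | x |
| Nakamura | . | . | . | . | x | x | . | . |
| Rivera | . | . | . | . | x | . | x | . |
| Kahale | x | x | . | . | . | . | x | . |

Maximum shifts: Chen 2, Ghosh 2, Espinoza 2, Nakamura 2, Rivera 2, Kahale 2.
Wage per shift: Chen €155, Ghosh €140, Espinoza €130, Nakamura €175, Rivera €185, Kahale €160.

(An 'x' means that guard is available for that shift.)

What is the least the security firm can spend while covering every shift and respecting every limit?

€1345

Wed-AM can only be covered by Ghosh and Espinoza, so that assignment is forced.
Picking the cheapest available guard for each shift independently would cost €1220, but that ignores the shift limits.
An optimal schedule: Mon-PM→Ghosh, Tue-AM→Kahale, Tue-PM→Espinoza, Wed-AM→Espinoza+Ghosh, Wed-PM→Nakamura, Thu-AM→Chen, Thu-PM→Kahale, Fri-AM→Chen.
Total: 140 + 160 + 130 + 130 + 140 + 175 + 155 + 160 + 155 = €1345.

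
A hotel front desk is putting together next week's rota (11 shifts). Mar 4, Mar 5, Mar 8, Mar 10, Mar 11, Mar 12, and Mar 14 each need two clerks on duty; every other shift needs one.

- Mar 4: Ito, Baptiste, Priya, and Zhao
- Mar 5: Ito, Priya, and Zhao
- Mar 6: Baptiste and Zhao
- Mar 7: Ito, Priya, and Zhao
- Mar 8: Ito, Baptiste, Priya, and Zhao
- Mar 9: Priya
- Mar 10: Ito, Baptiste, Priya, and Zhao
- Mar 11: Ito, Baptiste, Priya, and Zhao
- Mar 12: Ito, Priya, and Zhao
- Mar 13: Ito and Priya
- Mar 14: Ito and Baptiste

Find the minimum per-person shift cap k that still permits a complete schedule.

With 4 clerks and 18 worker-slots to fill, someone must work at least ⌈18/4⌉ = 5 shifts, so k ≥ 5.
k = 5 works: Mar 4→Baptiste+Priya, Mar 5→Ito+Priya, Mar 6→Baptiste, Mar 7→Ito, Mar 8→Baptiste+Zhao, Mar 9→Priya, Mar 10→Baptiste+Zhao, Mar 11→Priya+Zhao, Mar 12→Ito+Priya, Mar 13→Ito, Mar 14→Ito+Baptiste.
Loads: Ito 5, Baptiste 5, Priya 5, Zhao 3 — all ≤ 5.

5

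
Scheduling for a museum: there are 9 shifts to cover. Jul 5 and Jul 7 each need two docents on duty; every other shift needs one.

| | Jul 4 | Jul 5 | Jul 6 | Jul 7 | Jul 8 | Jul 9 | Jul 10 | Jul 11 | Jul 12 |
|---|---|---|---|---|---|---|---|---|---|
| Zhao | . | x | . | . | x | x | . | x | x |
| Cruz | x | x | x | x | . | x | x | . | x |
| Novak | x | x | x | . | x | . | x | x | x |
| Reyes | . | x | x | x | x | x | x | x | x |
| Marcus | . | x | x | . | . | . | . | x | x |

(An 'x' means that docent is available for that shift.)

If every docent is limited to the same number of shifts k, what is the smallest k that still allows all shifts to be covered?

3

With 5 docents and 11 worker-slots to fill, someone must work at least ⌈11/5⌉ = 3 shifts, so k ≥ 3.
k = 3 works: Jul 4→Cruz, Jul 5→Novak+Reyes, Jul 6→Novak, Jul 7→Cruz+Reyes, Jul 8→Zhao, Jul 9→Zhao, Jul 10→Cruz, Jul 11→Zhao, Jul 12→Novak.
Loads: Zhao 3, Cruz 3, Novak 3, Reyes 2, Marcus 0 — all ≤ 3.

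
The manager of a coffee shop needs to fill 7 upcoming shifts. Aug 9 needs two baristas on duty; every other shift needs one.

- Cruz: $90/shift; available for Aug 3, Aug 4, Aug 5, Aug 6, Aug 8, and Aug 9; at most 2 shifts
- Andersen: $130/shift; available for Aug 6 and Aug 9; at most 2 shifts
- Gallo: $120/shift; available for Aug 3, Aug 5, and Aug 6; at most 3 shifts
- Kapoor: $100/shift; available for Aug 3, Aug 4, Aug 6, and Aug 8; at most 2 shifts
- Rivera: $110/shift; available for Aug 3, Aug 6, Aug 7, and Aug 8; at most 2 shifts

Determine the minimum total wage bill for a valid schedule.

$850

Aug 7 can only be covered by Rivera, so that assignment is forced.
Aug 9 can only be covered by Cruz and Andersen, so that assignment is forced.
Picking the cheapest available barista for each shift independently would cost $780, but that ignores the shift limits.
An optimal schedule: Aug 3→Kapoor, Aug 4→Cruz, Aug 5→Gallo, Aug 6→Rivera, Aug 7→Rivera, Aug 8→Kapoor, Aug 9→Cruz+Andersen.
Total: 100 + 90 + 120 + 110 + 110 + 100 + 90 + 130 = $850.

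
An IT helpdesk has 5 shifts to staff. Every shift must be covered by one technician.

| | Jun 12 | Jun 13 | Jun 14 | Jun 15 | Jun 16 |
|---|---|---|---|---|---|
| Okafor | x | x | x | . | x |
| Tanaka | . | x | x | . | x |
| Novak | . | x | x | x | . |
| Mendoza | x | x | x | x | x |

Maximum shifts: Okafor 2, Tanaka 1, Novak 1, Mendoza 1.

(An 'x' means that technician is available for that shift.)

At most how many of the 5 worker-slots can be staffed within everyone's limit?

Total capacity across all technicians is 2+1+1+1 = 5, and 5 slots are needed, so at most 5 can be filled.
An assignment achieving 5: Jun 12→Okafor, Jun 13→Tanaka, Jun 14→Mendoza, Jun 15→Novak, Jun 16→Okafor.
Loads: Okafor 2/2, Tanaka 1/1, Novak 1/1, Mendoza 1/1.

5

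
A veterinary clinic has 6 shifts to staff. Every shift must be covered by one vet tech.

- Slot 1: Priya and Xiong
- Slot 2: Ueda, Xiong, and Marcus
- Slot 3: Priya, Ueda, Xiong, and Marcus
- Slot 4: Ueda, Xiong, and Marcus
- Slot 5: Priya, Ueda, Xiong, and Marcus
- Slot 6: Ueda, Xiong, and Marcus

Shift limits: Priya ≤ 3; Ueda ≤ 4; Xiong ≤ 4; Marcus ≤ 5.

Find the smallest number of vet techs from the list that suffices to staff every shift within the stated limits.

6 slots to fill and no one can take more than 5, so at least ⌈6/5⌉ = 2 vet techs are needed.
Priya and Ueda alone can cover everything: Slot 1→Priya, Slot 2→Ueda, Slot 3→Priya, Slot 4→Ueda, Slot 5→Priya, Slot 6→Ueda.

2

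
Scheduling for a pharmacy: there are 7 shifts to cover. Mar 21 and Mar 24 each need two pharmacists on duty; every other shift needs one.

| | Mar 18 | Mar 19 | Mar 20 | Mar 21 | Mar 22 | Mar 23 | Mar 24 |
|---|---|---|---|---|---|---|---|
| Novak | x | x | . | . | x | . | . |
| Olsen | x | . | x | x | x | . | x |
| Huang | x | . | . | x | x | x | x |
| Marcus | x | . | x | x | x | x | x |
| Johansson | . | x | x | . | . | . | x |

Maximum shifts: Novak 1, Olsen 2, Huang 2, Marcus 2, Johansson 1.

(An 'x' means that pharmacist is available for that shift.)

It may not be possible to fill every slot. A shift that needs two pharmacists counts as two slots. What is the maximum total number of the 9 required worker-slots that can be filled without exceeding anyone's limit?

Total capacity across all pharmacists is 1+2+2+2+1 = 8, and 9 slots are needed, so at most 8 can be filled.
An assignment achieving 8: Mar 18→Marcus, Mar 19→Novak, Mar 20→Olsen, Mar 21→Olsen+Huang, Mar 22→Marcus, Mar 23→Huang, Mar 24→Johansson.
Loads: Novak 1/1, Olsen 2/2, Huang 2/2, Marcus 2/2, Johansson 1/1.

8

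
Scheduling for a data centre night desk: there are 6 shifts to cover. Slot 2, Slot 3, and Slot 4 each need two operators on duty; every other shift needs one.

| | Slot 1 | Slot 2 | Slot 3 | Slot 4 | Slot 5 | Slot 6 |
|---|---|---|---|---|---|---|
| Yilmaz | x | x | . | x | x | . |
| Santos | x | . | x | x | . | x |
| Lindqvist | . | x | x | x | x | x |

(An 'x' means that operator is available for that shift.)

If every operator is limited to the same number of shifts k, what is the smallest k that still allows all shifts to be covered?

3

With 3 operators and 9 worker-slots to fill, someone must work at least ⌈9/3⌉ = 3 shifts, so k ≥ 3.
k = 3 works: Slot 1→Yilmaz, Slot 2→Yilmaz+Lindqvist, Slot 3→Santos+Lindqvist, Slot 4→Santos+Lindqvist, Slot 5→Yilmaz, Slot 6→Santos.
Loads: Yilmaz 3, Santos 3, Lindqvist 3 — all ≤ 3.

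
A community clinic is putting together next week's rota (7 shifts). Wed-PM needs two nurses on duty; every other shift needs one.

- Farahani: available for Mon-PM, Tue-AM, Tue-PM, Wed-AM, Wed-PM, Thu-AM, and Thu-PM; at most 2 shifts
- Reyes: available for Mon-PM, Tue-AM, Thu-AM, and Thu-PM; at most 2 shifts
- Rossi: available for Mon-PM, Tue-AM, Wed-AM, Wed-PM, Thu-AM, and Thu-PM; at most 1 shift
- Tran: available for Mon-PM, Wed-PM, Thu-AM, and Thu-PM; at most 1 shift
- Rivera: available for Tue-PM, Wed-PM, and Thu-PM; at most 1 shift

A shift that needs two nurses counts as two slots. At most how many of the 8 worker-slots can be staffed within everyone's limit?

7

Total capacity across all nurses is 2+2+1+1+1 = 7, and 8 slots are needed, so at most 7 can be filled.
An assignment achieving 7: Mon-PM→Reyes, Tue-AM→Reyes, Tue-PM→Farahani, Wed-AM→Farahani, Wed-PM→Rossi+Tran, Thu-PM→Rivera.
Loads: Farahani 2/2, Reyes 2/2, Rossi 1/1, Tran 1/1, Rivera 1/1.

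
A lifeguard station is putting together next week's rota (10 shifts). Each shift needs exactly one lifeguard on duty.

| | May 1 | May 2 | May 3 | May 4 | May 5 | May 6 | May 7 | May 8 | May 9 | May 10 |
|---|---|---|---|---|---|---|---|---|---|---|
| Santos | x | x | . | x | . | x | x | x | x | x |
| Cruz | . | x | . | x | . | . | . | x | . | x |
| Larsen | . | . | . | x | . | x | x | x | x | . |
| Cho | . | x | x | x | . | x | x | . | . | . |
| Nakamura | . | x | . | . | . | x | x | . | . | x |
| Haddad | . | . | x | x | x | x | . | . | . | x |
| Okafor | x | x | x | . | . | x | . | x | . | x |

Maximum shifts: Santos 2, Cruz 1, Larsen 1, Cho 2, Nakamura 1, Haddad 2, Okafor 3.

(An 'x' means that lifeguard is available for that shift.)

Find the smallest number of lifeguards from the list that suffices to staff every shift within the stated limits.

5

10 slots to fill and no one can take more than 3, so at least ⌈10/3⌉ = 4 lifeguards are needed.
Any 4 lifeguards together have capacity at most 3+2+2+2 = 9 < 10 slots, so 4 can never suffice.
Santos, Cruz, Cho, Haddad, and Okafor alone can cover everything: May 1→Santos, May 2→Okafor, May 3→Cho, May 4→Haddad, May 5→Haddad, May 6→Okafor, May 7→Cho, May 8→Cruz, May 9→Santos, May 10→Okafor.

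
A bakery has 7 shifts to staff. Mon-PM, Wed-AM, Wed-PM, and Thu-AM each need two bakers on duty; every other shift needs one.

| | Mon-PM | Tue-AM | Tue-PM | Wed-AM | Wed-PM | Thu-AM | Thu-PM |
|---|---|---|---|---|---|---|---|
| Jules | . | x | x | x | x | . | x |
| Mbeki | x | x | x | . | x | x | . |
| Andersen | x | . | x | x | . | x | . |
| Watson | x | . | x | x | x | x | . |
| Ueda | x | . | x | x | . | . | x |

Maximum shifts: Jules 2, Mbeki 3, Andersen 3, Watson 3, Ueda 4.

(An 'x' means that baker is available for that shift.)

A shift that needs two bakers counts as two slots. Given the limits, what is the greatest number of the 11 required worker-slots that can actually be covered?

Total capacity across all bakers is 2+3+3+3+4 = 15, and 11 slots are needed, so at most 11 can be filled.
An assignment achieving 11: Mon-PM→Mbeki+Andersen, Tue-AM→Jules, Tue-PM→Watson, Wed-AM→Andersen+Watson, Wed-PM→Mbeki+Watson, Thu-AM→Mbeki+Andersen, Thu-PM→Jules.
Loads: Jules 2/2, Mbeki 3/3, Andersen 3/3, Watson 3/3, Ueda 0/4.

11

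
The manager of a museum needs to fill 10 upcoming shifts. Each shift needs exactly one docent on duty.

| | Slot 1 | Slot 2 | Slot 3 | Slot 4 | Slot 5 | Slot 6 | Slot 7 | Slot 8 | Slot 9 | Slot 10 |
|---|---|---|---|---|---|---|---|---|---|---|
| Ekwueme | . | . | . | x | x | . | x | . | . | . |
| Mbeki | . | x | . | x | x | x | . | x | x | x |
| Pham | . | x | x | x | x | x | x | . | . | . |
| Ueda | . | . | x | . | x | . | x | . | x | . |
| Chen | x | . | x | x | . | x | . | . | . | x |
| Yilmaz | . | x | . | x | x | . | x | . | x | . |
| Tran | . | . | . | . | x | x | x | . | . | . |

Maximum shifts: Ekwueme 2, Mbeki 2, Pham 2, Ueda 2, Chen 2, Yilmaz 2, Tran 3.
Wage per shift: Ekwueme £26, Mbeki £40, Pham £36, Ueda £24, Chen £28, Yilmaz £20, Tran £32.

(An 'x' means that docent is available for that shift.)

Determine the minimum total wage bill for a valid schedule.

Slot 1 can only be covered by Chen, so that assignment is forced.
Slot 8 can only be covered by Mbeki, so that assignment is forced.
Picking the cheapest available docent for each shift independently would cost £248, but that ignores the shift limits.
An optimal schedule: Slot 1→Chen, Slot 2→Yilmaz, Slot 3→Ueda, Slot 4→Ekwueme, Slot 5→Ekwueme, Slot 6→Tran, Slot 7→Ueda, Slot 8→Mbeki, Slot 9→Yilmaz, Slot 10→Chen.
Total: 28 + 20 + 24 + 26 + 26 + 32 + 24 + 40 + 20 + 28 = £268.

£268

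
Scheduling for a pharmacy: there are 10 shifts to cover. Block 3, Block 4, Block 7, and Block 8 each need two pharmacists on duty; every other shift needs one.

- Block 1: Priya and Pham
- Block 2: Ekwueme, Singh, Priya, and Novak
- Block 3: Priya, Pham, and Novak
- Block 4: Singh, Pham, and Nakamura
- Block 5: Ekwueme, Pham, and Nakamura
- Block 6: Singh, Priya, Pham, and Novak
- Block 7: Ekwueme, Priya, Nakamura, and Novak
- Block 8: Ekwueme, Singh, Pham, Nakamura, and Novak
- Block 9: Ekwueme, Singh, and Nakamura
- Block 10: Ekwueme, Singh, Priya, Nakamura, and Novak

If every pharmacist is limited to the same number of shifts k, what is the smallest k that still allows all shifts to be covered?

3

With 6 pharmacists and 14 worker-slots to fill, someone must work at least ⌈14/6⌉ = 3 shifts, so k ≥ 3.
k = 3 works: Block 1→Priya, Block 2→Ekwueme, Block 3→Priya+Pham, Block 4→Singh+Pham, Block 5→Ekwueme, Block 6→Singh, Block 7→Priya+Nakamura, Block 8→Pham+Nakamura, Block 9→Ekwueme, Block 10→Singh.
Loads: Ekwueme 3, Singh 3, Priya 3, Pham 3, Nakamura 2, Novak 0 — all ≤ 3.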